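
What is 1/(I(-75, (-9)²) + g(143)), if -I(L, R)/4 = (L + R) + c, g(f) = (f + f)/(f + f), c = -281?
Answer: 1/1101 ≈ 0.00090826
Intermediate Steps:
g(f) = 1 (g(f) = (2*f)/((2*f)) = (2*f)*(1/(2*f)) = 1)
I(L, R) = 1124 - 4*L - 4*R (I(L, R) = -4*((L + R) - 281) = -4*(-281 + L + R) = 1124 - 4*L - 4*R)
1/(I(-75, (-9)²) + g(143)) = 1/((1124 - 4*(-75) - 4*(-9)²) + 1) = 1/((1124 + 300 - 4*81) + 1) = 1/((1124 + 300 - 324) + 1) = 1/(1100 + 1) = 1/1101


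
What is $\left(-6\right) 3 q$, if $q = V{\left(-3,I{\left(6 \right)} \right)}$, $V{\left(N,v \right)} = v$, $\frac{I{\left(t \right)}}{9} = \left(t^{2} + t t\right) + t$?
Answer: $-12636$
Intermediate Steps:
$I{\left(t \right)} = 9 t + 18 t^{2}$ ($I{\left(t \right)} = 9 \left(\left(t^{2} + t t\right) + t\right) = 9 \left(\left(t^{2} + t^{2}\right) + t\right) = 9 \left(2 t^{2} + t\right) = 9 \left(t + 2 t^{2}\right) = 9 t + 18 t^{2}$)
$q = 702$ ($q = 9 \cdot 6 \left(1 + 2 \cdot 6\right) = 9 \cdot 6 \left(1 + 12\right) = 9 \cdot 6 \cdot 13 = 702$)
$\left(-6\right) 3 q = \left(-6\right) 3 \cdot 702 = \left(-18\right) 702 = -12636$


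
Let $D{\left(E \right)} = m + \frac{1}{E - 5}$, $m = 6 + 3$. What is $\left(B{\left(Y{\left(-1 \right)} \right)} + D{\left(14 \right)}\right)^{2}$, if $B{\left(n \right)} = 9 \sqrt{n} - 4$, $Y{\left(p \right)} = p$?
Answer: $- \frac{4445}{81} + 92 i \approx -54.877 + 92.0 i$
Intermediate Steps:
$m = 9$
$D{\left(E \right)} = 9 + \frac{1}{-5 + E}$ ($D{\left(E \right)} = 9 + \frac{1}{E - 5} = 9 + \frac{1}{-5 + E}$)
$B{\left(n \right)} = -4 + 9 \sqrt{n}$
$\left(B{\left(Y{\left(-1 \right)} \right)} + D{\left(14 \right)}\right)^{2} = \left(\left(-4 + 9 \sqrt{-1}\right) + \frac{-44 + 9 \cdot 14}{-5 + 14}\right)^{2} = \left(\left(-4 + 9 i\right) + \frac{-44 + 126}{9}\right)^{2} = \left(\left(-4 + 9 i\right) + \frac{1}{9} \cdot 82\right)^{2} = \left(\left(-4 + 9 i\right) + \frac{82}{9}\right)^{2} = \left(\frac{46}{9} + 9 i\right)^{2}$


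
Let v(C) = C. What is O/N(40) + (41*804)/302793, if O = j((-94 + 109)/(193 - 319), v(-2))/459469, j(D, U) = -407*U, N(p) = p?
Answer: 101013986357/927493312780 ≈ 0.10891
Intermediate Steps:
O = 814/459469 (O = -407*(-2)/459469 = 814*(1/459469) = 814/459469 ≈ 0.0017716)
O/N(40) + (41*804)/302793 = (814/459469)/40 + (41*804)/302793 = (814/459469)*(1/40) + 32964*(1/302793) = 407/9189380 + 10988/100931 = 101013986357/927493312780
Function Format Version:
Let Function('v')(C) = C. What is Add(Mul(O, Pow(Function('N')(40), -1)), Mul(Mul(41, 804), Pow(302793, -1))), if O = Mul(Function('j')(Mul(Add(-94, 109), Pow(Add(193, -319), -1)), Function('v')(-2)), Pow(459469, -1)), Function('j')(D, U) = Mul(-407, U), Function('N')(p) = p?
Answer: Rational(101013986357, 927493312780) ≈ 0.10891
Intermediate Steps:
O = Rational(814, 459469) (O = Mul(Mul(-407, -2), Pow(459469, -1)) = Mul(814, Rational(1, 459469)) = Rational(814, 459469) ≈ 0.0017716)
Add(Mul(O, Pow(Function('N')(40), -1)), Mul(Mul(41, 804), Pow(302793, -1))) = Add(Mul(Rational(814, 459469), Pow(40, -1)), Mul(Mul(41, 804), Pow(302793, -1))) = Add(Mul(Rational(814, 459469), Rational(1, 40)), Mul(32964, Rational(1, 302793))) = Add(Rational(407, 9189380), Rational(10988, 100931)) = Rational(101013986357, 927493312780)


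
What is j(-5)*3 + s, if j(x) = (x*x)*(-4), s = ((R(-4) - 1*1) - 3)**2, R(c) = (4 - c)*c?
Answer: 996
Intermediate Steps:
R(c) = c*(4 - c)
s = 1296 (s = ((-4*(4 - 1*(-4)) - 1*1) - 3)**2 = ((-4*(4 + 4) - 1) - 3)**2 = ((-4*8 - 1) - 3)**2 = ((-32 - 1) - 3)**2 = (-33 - 3)**2 = (-36)**2 = 1296)
j(x) = -4*x**2 (j(x) = x**2*(-4) = -4*x**2)
j(-5)*3 + s = -4*(-5)**2*3 + 1296 = -4*25*3 + 1296 = -100*3 + 1296 = -300 + 1296 = 996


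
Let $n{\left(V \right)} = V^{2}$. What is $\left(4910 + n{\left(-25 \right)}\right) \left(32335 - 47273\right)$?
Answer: $-82681830$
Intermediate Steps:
$\left(4910 + n{\left(-25 \right)}\right) \left(32335 - 47273\right) = \left(4910 + \left(-25\right)^{2}\right) \left(32335 - 47273\right) = \left(4910 + 625\right) \left(-14938\right) = 5535 \left(-14938\right) = -82681830$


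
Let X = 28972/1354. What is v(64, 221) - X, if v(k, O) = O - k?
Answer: 91803/677 ≈ 135.60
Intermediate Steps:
X = 14486/677 (X = 28972*(1/1354) = 14486/677 ≈ 21.397)
v(64, 221) - X = (221 - 1*64) - 1*14486/677 = (221 - 64) - 14486/677 = 157 - 14486/677 = 91803/677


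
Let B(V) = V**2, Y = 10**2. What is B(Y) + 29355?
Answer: 39355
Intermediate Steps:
Y = 100
B(Y) + 29355 = 100**2 + 29355 = 10000 + 29355 = 39355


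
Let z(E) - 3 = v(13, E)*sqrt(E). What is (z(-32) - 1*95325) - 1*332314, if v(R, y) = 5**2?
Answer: -427636 + 100*I*sqrt(2) ≈ -4.2764e+5 + 141.42*I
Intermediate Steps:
v(R, y) = 25
z(E) = 3 + 25*sqrt(E)
(z(-32) - 1*95325) - 1*332314 = ((3 + 25*sqrt(-32)) - 1*95325) - 1*332314 = ((3 + 25*(4*I*sqrt(2))) - 95325) - 332314 = ((3 + 100*I*sqrt(2)) - 95325) - 332314 = (-95322 + 100*I*sqrt(2)) - 332314 = -427636 + 100*I*sqrt(2)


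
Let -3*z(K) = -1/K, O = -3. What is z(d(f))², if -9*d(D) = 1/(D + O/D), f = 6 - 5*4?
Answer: 335241/196 ≈ 1710.4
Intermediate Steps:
f = -14 (f = 6 - 20 = -14)
d(D) = -1/(9*(D - 3/D))
z(K) = 1/(3*K) (z(K) = -(-1)/(3*K) = 1/(3*K))
z(d(f))² = (1/(3*((-1*(-14)/(-27 + 9*(-14)²)))))² = (1/(3*((-1*(-14)/(-27 + 9*196)))))² = (1/(3*((-1*(-14)/(-27 + 1764)))))² = (1/(3*((-1*(-14)/1737))))² = (1/(3*((-1*(-14)*1/1737))))² = (1/(3*(14/1737)))² = ((⅓)*(1737/14))² = (579/14)² = 335241/196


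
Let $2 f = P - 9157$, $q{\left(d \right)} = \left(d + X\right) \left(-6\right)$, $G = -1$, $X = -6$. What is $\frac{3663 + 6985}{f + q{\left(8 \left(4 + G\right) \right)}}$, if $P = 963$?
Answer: $- \frac{10648}{4205} \approx -2.5322$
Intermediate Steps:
$q{\left(d \right)} = 36 - 6 d$ ($q{\left(d \right)} = \left(d - 6\right) \left(-6\right) = \left(-6 + d\right) \left(-6\right) = 36 - 6 d$)
$f = -4097$ ($f = \frac{963 - 9157}{2} = \frac{1}{2} \left(-8194\right) = -4097$)
$\frac{3663 + 6985}{f + q{\left(8 \left(4 + G\right) \right)}} = \frac{3663 + 6985}{-4097 + \left(36 - 6 \cdot 8 \left(4 - 1\right)\right)} = \frac{10648}{-4097 + \left(36 - 6 \cdot 8 \cdot 3\right)} = \frac{10648}{-4097 + \left(36 - 144\right)} = \frac{10648}{-4097 - 108} = \frac{10648}{-4205} = 10648 \left(- \frac{1}{4205}\right) = - \frac{10648}{4205}$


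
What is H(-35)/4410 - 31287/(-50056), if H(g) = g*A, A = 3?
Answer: 631999/1051176 ≈ 0.60123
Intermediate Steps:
H(g) = 3*g (H(g) = g*3 = 3*g)
H(-35)/4410 - 31287/(-50056) = (3*(-35))/4410 - 31287/(-50056) = -105*1/4410 - 31287*(-1/50056) = -1/42 + 31287/50056 = 631999/1051176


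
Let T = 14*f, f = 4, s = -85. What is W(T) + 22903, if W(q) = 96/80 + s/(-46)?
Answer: 5268391/230 ≈ 22906.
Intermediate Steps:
T = 56 (T = 14*4 = 56)
W(q) = 701/230 (W(q) = 96/80 - 85/(-46) = 96*(1/80) - 85*(-1/46) = 6/5 + 85/46 = 701/230)
W(T) + 22903 = 701/230 + 22903 = 5268391/230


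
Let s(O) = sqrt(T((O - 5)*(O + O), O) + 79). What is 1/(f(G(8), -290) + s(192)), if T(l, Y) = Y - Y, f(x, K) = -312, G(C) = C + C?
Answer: -312/97265 - sqrt(79)/97265 ≈ -0.0032991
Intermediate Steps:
G(C) = 2*C
T(l, Y) = 0
s(O) = sqrt(79) (s(O) = sqrt(0 + 79) = sqrt(79))
1/(f(G(8), -290) + s(192)) = 1/(-312 + sqrt(79))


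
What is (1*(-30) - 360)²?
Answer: 152100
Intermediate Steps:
(1*(-30) - 360)² = (-30 - 360)² = (-390)² = 152100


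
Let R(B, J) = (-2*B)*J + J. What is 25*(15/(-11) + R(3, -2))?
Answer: 2375/11 ≈ 215.91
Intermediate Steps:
R(B, J) = J - 2*B*J (R(B, J) = -2*B*J + J = J - 2*B*J)
25*(15/(-11) + R(3, -2)) = 25*(15/(-11) - 2*(1 - 2*3)) = 25*(15*(-1/11) - 2*(1 - 6)) = 25*(-15/11 - 2*(-5)) = 25*(-15/11 + 10) = 25*(95/11) = 2375/11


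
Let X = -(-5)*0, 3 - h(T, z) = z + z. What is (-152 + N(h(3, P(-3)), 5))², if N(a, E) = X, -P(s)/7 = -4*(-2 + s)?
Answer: 23104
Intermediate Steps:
P(s) = -56 + 28*s (P(s) = -(-28)*(-2 + s) = -7*(8 - 4*s) = -56 + 28*s)
h(T, z) = 3 - 2*z (h(T, z) = 3 - (z + z) = 3 - 2*z)
X = 0 (X = -1*0 = 0)
N(a, E) = 0
(-152 + N(h(3, P(-3)), 5))² = (-152 + 0)² = (-152)² = 23104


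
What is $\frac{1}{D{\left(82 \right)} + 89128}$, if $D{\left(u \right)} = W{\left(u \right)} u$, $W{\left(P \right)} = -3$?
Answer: $\frac{1}{88882} \approx 1.1251 \cdot 10^{-5}$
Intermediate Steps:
$D{\left(u \right)} = - 3 u$
$\frac{1}{D{\left(82 \right)} + 89128} = \frac{1}{\left(-3\right) 82 + 89128} = \frac{1}{-246 + 89128} = \frac{1}{88882}$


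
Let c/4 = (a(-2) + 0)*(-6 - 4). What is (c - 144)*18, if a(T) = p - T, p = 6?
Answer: -8352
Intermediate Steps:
a(T) = 6 - T
c = -320 (c = 4*(((6 - 1*(-2)) + 0)*(-6 - 4)) = 4*(((6 + 2) + 0)*(-10)) = 4*((8 + 0)*(-10)) = 4*(8*(-10)) = 4*(-80) = -320)
(c - 144)*18 = (-320 - 144)*18 = -464*18 = -8352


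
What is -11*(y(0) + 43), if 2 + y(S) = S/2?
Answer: -451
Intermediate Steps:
y(S) = -2 + S/2
-11*(y(0) + 43) = -11*((-2 + (1/2)*0) + 43) = -11*((-2 + 0) + 43) = -11*(-2 + 43) = -11*41 = -451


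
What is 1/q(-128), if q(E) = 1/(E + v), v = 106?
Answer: -22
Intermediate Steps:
q(E) = 1/(106 + E) (q(E) = 1/(E + 106) = 1/(106 + E))
1/q(-128) = 1/(1/(106 - 128)) = 1/(1/(-22)) = 1/(-1/22) = -22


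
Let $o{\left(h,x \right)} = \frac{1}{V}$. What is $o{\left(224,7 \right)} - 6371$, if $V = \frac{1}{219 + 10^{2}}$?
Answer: $-6052$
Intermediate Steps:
$V = \frac{1}{319}$ ($V = \frac{1}{219 + 100} = \frac{1}{319} \approx 0.0031348$)
$o{\left(h,x \right)} = 319$ ($o{\left(h,x \right)} = \frac{1}{\frac{1}{319}} = 319$)
$o{\left(224,7 \right)} - 6371 = 319 - 6371 = -6052$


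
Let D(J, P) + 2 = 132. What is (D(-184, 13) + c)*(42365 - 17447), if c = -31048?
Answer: -770414724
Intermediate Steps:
D(J, P) = 130 (D(J, P) = -2 + 132 = 130)
(D(-184, 13) + c)*(42365 - 17447) = (130 - 31048)*(42365 - 17447) = -30918*24918 = -770414724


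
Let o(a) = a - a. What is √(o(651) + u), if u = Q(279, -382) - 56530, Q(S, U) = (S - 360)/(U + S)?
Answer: I*√599718427/103 ≈ 237.76*I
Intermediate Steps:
Q(S, U) = (-360 + S)/(S + U)
o(a) = 0
u = -5822509/103 (u = (-360 + 279)/(279 - 382) - 56530 = -81/(-103) - 56530 = -1/103*(-81) - 56530 = 81/103 - 56530 = -5822509/103 ≈ -56529.)
√(o(651) + u) = √(0 - 5822509/103) = √(-5822509/103) = I*√599718427/103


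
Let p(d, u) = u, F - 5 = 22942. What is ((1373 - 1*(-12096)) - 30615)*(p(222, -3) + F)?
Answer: -393397824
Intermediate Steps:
F = 22947 (F = 5 + 22942 = 22947)
((1373 - 1*(-12096)) - 30615)*(p(222, -3) + F) = ((1373 - 1*(-12096)) - 30615)*(-3 + 22947) = ((1373 + 12096) - 30615)*22944 = (13469 - 30615)*22944 = -17146*22944 = -393397824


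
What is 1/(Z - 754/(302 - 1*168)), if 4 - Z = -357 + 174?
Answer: 67/12152 ≈ 0.0055135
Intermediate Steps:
Z = 187 (Z = 4 - (-357 + 174) = 4 - 1*(-183) = 4 + 183 = 187)
1/(Z - 754/(302 - 1*168)) = 1/(187 - 754/(302 - 1*168)) = 1/(187 - 754/(302 - 168)) = 1/(187 - 754/134) = 1/(187 - 754*1/134) = 1/(187 - 377/67) = 1/(12152/67) = 67/12152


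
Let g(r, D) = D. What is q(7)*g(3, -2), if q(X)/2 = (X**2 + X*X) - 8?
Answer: -360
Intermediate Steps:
q(X) = -16 + 4*X**2 (q(X) = 2*((X**2 + X*X) - 8) = 2*((X**2 + X**2) - 8) = 2*(2*X**2 - 8) = 2*(-8 + 2*X**2) = -16 + 4*X**2)
q(7)*g(3, -2) = (-16 + 4*7**2)*(-2) = (-16 + 4*49)*(-2) = (-16 + 196)*(-2) = 180*(-2) = -360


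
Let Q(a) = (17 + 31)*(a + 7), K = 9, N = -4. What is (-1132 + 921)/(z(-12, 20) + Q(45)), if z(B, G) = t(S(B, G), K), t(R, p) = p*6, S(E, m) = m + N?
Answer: -211/2550 ≈ -0.082745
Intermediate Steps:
S(E, m) = -4 + m (S(E, m) = m - 4 = -4 + m)
t(R, p) = 6*p
z(B, G) = 54 (z(B, G) = 6*9 = 54)
Q(a) = 336 + 48*a (Q(a) = 48*(7 + a) = 336 + 48*a)
(-1132 + 921)/(z(-12, 20) + Q(45)) = (-1132 + 921)/(54 + (336 + 48*45)) = -211/(54 + (336 + 2160)) = -211/(54 + 2496) = -211/2550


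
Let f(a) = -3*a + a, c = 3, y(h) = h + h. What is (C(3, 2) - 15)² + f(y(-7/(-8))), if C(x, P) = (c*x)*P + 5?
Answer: 121/2 ≈ 60.500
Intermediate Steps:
y(h) = 2*h
C(x, P) = 5 + 3*P*x (C(x, P) = (3*x)*P + 5 = 3*P*x + 5 = 5 + 3*P*x)
f(a) = -2*a
(C(3, 2) - 15)² + f(y(-7/(-8))) = ((5 + 3*2*3) - 15)² - 4*(-7/(-8)) = ((5 + 18) - 15)² - 4*(-7*(-⅛)) = (23 - 15)² - 4*7/8 = 8² - 2*7/4 = 64 - 7/2 = 121/2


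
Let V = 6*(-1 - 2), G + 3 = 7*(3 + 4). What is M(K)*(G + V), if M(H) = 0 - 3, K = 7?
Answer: -84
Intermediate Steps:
M(H) = -3
G = 46 (G = -3 + 7*(3 + 4) = -3 + 7*7 = -3 + 49 = 46)
V = -18 (V = 6*(-3) = -18)
M(K)*(G + V) = -3*(46 - 18) = -3*28 = -84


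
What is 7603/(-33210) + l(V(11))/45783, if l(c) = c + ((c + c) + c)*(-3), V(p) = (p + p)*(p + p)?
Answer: -52964141/168939270 ≈ -0.31351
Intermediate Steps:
V(p) = 4*p² (V(p) = (2*p)*(2*p) = 4*p²)
l(c) = -8*c (l(c) = c + (2*c + c)*(-3) = c + (3*c)*(-3) = c - 9*c = -8*c)
7603/(-33210) + l(V(11))/45783 = 7603/(-33210) - 32*11²/45783 = 7603*(-1/33210) - 32*121*(1/45783) = -7603/33210 - 8*484*(1/45783) = -7603/33210 - 3872*1/45783 = -7603/33210 - 3872/45783 = -52964141/168939270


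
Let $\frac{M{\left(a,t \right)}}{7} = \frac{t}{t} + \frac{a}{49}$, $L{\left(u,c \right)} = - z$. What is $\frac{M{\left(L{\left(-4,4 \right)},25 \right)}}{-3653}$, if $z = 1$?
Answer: $- \frac{48}{25571} \approx -0.0018771$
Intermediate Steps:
$L{\left(u,c \right)} = -1$ ($L{\left(u,c \right)} = \left(-1\right) 1 = -1$)
$M{\left(a,t \right)} = 7 + \frac{a}{7}$ ($M{\left(a,t \right)} = 7 \left(\frac{t}{t} + \frac{a}{49}\right) = 7 \left(1 + a \frac{1}{49}\right) = 7 \left(1 + \frac{a}{49}\right) = 7 + \frac{a}{7}$)
$\frac{M{\left(L{\left(-4,4 \right)},25 \right)}}{-3653} = \frac{7 + \frac{1}{7} \left(-1\right)}{-3653} = \left(7 - \frac{1}{7}\right) \left(- \frac{1}{3653}\right) = \frac{48}{7} \left(- \frac{1}{3653}\right) = - \frac{48}{25571}$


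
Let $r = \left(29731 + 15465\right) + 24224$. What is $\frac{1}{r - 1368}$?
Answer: $\frac{1}{68052} \approx 1.4695 \cdot 10^{-5}$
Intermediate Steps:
$r = 69420$ ($r = 45196 + 24224 = 69420$)
$\frac{1}{r - 1368} = \frac{1}{69420 - 1368} = \frac{1}{68052}$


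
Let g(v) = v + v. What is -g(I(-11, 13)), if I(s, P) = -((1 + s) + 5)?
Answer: -10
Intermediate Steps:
I(s, P) = -6 - s (I(s, P) = -(6 + s) = -6 - s)
g(v) = 2*v
-g(I(-11, 13)) = -2*(-6 - 1*(-11)) = -2*(-6 + 11) = -2*5 = -1*10 = -10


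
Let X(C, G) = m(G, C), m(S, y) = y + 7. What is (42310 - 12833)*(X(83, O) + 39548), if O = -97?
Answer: 1168409326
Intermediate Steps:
m(S, y) = 7 + y
X(C, G) = 7 + C
(42310 - 12833)*(X(83, O) + 39548) = (42310 - 12833)*((7 + 83) + 39548) = 29477*(90 + 39548) = 29477*39638 = 1168409326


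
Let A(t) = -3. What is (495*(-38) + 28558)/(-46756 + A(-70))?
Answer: -9748/46759 ≈ -0.20847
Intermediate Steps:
(495*(-38) + 28558)/(-46756 + A(-70)) = (495*(-38) + 28558)/(-46756 - 3) = (-18810 + 28558)/(-46759) = 9748*(-1/46759) = -9748/46759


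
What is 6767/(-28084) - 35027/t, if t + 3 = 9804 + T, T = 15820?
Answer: -1157075575/719540164 ≈ -1.6081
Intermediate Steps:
t = 25621 (t = -3 + (9804 + 15820) = -3 + 25624 = 25621)
6767/(-28084) - 35027/t = 6767/(-28084) - 35027/25621 = 6767*(-1/28084) - 35027*1/25621 = -6767/28084 - 35027/25621 = -1157075575/719540164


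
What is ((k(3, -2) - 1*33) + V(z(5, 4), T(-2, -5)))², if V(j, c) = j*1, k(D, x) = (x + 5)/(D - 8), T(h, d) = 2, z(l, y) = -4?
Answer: 35344/25 ≈ 1413.8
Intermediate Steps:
k(D, x) = (5 + x)/(-8 + D)
V(j, c) = j
((k(3, -2) - 1*33) + V(z(5, 4), T(-2, -5)))² = (((5 - 2)/(-8 + 3) - 1*33) - 4)² = ((3/(-5) - 33) - 4)² = ((-⅕*3 - 33) - 4)² = ((-⅗ - 33) - 4)² = (-168/5 - 4)² = (-188/5)² = 35344/25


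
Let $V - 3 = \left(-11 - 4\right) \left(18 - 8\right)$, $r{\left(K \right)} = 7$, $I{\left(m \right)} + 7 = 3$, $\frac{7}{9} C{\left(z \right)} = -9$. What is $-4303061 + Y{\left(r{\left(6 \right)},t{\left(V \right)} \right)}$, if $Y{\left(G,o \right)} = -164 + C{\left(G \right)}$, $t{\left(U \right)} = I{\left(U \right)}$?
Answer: $- \frac{30122656}{7} \approx -4.3032 \cdot 10^{6}$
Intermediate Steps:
$C{\left(z \right)} = - \frac{81}{7}$ ($C{\left(z \right)} = \frac{9}{7} \left(-9\right) = - \frac{81}{7}$)
$I{\left(m \right)} = -4$ ($I{\left(m \right)} = -7 + 3 = -4$)
$V = -147$ ($V = 3 + \left(-11 - 4\right) \left(18 - 8\right) = 3 - 150 = -147$)
$t{\left(U \right)} = -4$
$Y{\left(G,o \right)} = - \frac{1229}{7}$ ($Y{\left(G,o \right)} = -164 - \frac{81}{7} = - \frac{1229}{7}$)
$-4303061 + Y{\left(r{\left(6 \right)},t{\left(V \right)} \right)} = -4303061 - \frac{1229}{7} = - \frac{30122656}{7}$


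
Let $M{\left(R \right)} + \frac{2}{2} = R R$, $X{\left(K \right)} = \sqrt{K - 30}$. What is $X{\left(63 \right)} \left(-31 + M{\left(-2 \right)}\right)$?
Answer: $- 28 \sqrt{33} \approx -160.85$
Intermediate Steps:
$X{\left(K \right)} = \sqrt{-30 + K}$
$M{\left(R \right)} = -1 + R^{2}$ ($M{\left(R \right)} = -1 + R R = -1 + R^{2}$)
$X{\left(63 \right)} \left(-31 + M{\left(-2 \right)}\right) = \sqrt{-30 + 63} \left(-31 - \left(1 - \left(-2\right)^{2}\right)\right) = \sqrt{33} \left(-31 + \left(-1 + 4\right)\right) = \sqrt{33} \left(-31 + 3\right) = \sqrt{33} \left(-28\right) = - 28 \sqrt{33}$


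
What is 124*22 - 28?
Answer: 2700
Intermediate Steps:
124*22 - 28 = 2728 - 28 = 2700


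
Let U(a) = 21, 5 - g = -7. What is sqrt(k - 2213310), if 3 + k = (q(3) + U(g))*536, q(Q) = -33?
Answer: 11*I*sqrt(18345) ≈ 1489.9*I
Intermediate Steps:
g = 12 (g = 5 - 1*(-7) = 5 + 7 = 12)
k = -6435 (k = -3 + (-33 + 21)*536 = -3 - 12*536 = -3 - 6432 = -6435)
sqrt(k - 2213310) = sqrt(-6435 - 2213310) = sqrt(-2219745) = 11*I*sqrt(18345)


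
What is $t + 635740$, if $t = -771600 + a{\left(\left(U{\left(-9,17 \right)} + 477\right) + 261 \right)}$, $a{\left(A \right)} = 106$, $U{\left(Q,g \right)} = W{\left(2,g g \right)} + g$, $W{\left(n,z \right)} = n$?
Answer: $-135754$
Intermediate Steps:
$U{\left(Q,g \right)} = 2 + g$
$t = -771494$ ($t = -771600 + 106 = -771494$)
$t + 635740 = -771494 + 635740 = -135754$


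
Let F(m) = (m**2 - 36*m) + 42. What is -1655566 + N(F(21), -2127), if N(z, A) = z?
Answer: -1655839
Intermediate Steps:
F(m) = 42 + m**2 - 36*m
-1655566 + N(F(21), -2127) = -1655566 + (42 + 21**2 - 36*21) = -1655566 + (42 + 441 - 756) = -1655566 - 273 = -1655839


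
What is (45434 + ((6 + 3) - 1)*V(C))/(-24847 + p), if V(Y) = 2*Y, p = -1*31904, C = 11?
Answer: -45610/56751 ≈ -0.80369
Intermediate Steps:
p = -31904
(45434 + ((6 + 3) - 1)*V(C))/(-24847 + p) = (45434 + ((6 + 3) - 1)*(2*11))/(-24847 - 31904) = (45434 + (9 - 1)*22)/(-56751) = (45434 + 8*22)*(-1/56751) = (45434 + 176)*(-1/56751) = 45610*(-1/56751) = -45610/56751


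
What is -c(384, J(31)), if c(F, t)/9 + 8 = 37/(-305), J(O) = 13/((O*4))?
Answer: 22293/305 ≈ 73.092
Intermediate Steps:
J(O) = 13/(4*O) (J(O) = 13/((4*O)) = 13*(1/(4*O)) = 13/(4*O))
c(F, t) = -22293/305 (c(F, t) = -72 + 9*(37/(-305)) = -72 + 9*(37*(-1/305)) = -72 + 9*(-37/305) = -72 - 333/305 = -22293/305)
-c(384, J(31)) = -1*(-22293/305) = 22293/305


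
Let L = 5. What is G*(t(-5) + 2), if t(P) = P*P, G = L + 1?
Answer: 162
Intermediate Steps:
G = 6 (G = 5 + 1 = 6)
t(P) = P²
G*(t(-5) + 2) = 6*((-5)² + 2) = 6*(25 + 2) = 6*27 = 162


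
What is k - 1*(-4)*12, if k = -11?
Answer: 37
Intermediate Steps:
k - 1*(-4)*12 = -11 - 1*(-4)*12 = -11 + 4*12 = -11 + 48 = 37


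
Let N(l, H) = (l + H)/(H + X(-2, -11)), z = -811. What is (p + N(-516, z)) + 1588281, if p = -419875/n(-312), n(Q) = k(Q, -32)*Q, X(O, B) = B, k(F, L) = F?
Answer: 21181482722341/13336128 ≈ 1.5883e+6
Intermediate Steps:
n(Q) = Q**2 (n(Q) = Q*Q = Q**2)
p = -419875/97344 (p = -419875/((-312)**2) = -419875/97344 ≈ -4.3133)
N(l, H) = (H + l)/(-11 + H) (N(l, H) = (l + H)/(H - 11) = (H + l)/(-11 + H))
(p + N(-516, z)) + 1588281 = (-419875/97344 + (-811 - 516)/(-11 - 811)) + 1588281 = (-419875/97344 - 1327/(-822)) + 1588281 = (-419875/97344 - 1/822*(-1327)) + 1588281 = (-419875/97344 + 1327/822) + 1588281 = -35993627/13336128 + 1588281 = 21181482722341/13336128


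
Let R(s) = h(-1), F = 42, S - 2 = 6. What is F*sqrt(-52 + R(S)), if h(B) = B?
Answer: 42*I*sqrt(53) ≈ 305.76*I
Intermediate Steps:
S = 8 (S = 2 + 6 = 8)
R(s) = -1
F*sqrt(-52 + R(S)) = 42*sqrt(-52 - 1) = 42*sqrt(-53) = 42*(I*sqrt(53)) = 42*I*sqrt(53)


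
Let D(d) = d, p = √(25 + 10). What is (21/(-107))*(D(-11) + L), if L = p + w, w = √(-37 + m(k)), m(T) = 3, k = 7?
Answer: 231/107 - 21*√35/107 - 21*I*√34/107 ≈ 0.99778 - 1.1444*I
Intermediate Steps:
p = √35 ≈ 5.9161
w = I*√34 (w = √(-37 + 3) = √(-34) = I*√34 ≈ 5.8309*I)
L = √35 + I*√34 ≈ 5.9161 + 5.831*I
(21/(-107))*(D(-11) + L) = (21/(-107))*(-11 + (√35 + I*√34)) = (21*(-1/107))*(-11 + √35 + I*√34) = -21*(-11 + √35 + I*√34)/107 = 231/107 - 21*√35/107 - 21*I*√34/107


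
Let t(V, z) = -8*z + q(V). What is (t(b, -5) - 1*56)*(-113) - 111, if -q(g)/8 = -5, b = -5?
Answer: -2823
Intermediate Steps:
q(g) = 40 (q(g) = -8*(-5) = 40)
t(V, z) = 40 - 8*z (t(V, z) = -8*z + 40 = 40 - 8*z)
(t(b, -5) - 1*56)*(-113) - 111 = ((40 - 8*(-5)) - 1*56)*(-113) - 111 = ((40 + 40) - 56)*(-113) - 111 = (80 - 56)*(-113) - 111 = 24*(-113) - 111 = -2712 - 111 = -2823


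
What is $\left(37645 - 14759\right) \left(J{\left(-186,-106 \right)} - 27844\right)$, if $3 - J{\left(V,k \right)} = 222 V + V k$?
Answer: $-143380790$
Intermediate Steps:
$J{\left(V,k \right)} = 3 - 222 V - V k$ ($J{\left(V,k \right)} = 3 - \left(222 V + V k\right) = 3 - 222 V - V k$)
$\left(37645 - 14759\right) \left(J{\left(-186,-106 \right)} - 27844\right) = \left(37645 - 14759\right) \left(\left(3 - -41292 - \left(-186\right) \left(-106\right)\right) - 27844\right) = 22886 \left(\left(3 + 41292 - 19716\right) - 27844\right) = 22886 \left(21579 - 27844\right) = 22886 \left(-6265\right) = -143380790$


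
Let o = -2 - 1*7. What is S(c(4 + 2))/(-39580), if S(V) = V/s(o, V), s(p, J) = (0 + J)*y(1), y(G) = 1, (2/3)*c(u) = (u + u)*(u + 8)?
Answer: -1/39580 ≈ -2.5265e-5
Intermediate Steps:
c(u) = 3*u*(8 + u) (c(u) = 3*((u + u)*(u + 8))/2 = 3*((2*u)*(8 + u))/2 = 3*(2*u*(8 + u))/2 = 3*u*(8 + u))
o = -9 (o = -2 - 7 = -9)
s(p, J) = J (s(p, J) = (0 + J)*1 = J*1 = J)
S(V) = 1 (S(V) = V/V = 1)
S(c(4 + 2))/(-39580) = 1/(-39580) = 1*(-1/39580) = -1/39580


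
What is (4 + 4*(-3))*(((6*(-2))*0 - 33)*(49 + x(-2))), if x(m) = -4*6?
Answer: 6600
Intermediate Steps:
x(m) = -24
(4 + 4*(-3))*(((6*(-2))*0 - 33)*(49 + x(-2))) = (4 + 4*(-3))*(((6*(-2))*0 - 33)*(49 - 24)) = (4 - 12)*((-12*0 - 33)*25) = -8*(0 - 33)*25 = -(-264)*25 = -8*(-825) = 6600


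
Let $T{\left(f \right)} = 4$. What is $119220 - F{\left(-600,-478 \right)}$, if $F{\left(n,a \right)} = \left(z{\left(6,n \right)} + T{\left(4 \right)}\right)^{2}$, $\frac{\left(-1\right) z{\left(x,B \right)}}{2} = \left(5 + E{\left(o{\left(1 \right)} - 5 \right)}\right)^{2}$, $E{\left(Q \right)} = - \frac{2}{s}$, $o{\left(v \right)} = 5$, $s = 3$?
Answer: $\frac{9565616}{81} \approx 1.1809 \cdot 10^{5}$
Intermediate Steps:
$E{\left(Q \right)} = - \frac{2}{3}$
$z{\left(x,B \right)} = - \frac{338}{9}$ ($z{\left(x,B \right)} = - 2 \left(5 - \frac{2}{3}\right)^{2} = - 2 \left(\frac{13}{3}\right)^{2} = \left(-2\right) \frac{169}{9} = - \frac{338}{9}$)
$F{\left(n,a \right)} = \frac{91204}{81}$ ($F{\left(n,a \right)} = \left(- \frac{338}{9} + 4\right)^{2} = \left(- \frac{302}{9}\right)^{2} = \frac{91204}{81}$)
$119220 - F{\left(-600,-478 \right)} = 119220 - \frac{91204}{81} = \frac{9565616}{81}$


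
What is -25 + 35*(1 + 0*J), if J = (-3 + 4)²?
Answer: 10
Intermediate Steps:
J = 1 (J = 1² = 1)
-25 + 35*(1 + 0*J) = -25 + 35*(1 + 0*1) = -25 + 35*(1 + 0) = -25 + 35*1 = -25 + 35 = 10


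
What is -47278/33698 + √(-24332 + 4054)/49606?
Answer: -3377/2407 + I*√20278/49606 ≈ -1.403 + 0.0028706*I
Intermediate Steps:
-47278/33698 + √(-24332 + 4054)/49606 = -47278*1/33698 + √(-20278)*(1/49606) = -3377/2407 + (I*√20278)*(1/49606) = -3377/2407 + I*√20278/49606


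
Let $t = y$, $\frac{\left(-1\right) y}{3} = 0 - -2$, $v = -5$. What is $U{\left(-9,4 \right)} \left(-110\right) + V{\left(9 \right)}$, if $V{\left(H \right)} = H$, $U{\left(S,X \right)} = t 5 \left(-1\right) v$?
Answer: $16509$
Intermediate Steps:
$y = -6$ ($y = - 3 \left(0 - -2\right) = - 3 \left(0 + 2\right) = \left(-3\right) 2 = -6$)
$t = -6$
$U{\left(S,X \right)} = -150$ ($U{\left(S,X \right)} = \left(-6\right) 5 \left(-1\right) \left(-5\right) = \left(-30\right) \left(-1\right) \left(-5\right) = 30 \left(-5\right) = -150$)
$U{\left(-9,4 \right)} \left(-110\right) + V{\left(9 \right)} = \left(-150\right) \left(-110\right) + 9 = 16500 + 9 = 16509$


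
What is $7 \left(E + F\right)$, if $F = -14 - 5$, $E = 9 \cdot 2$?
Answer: $-7$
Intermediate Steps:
$E = 18$
$F = -19$
$7 \left(E + F\right) = 7 \left(18 - 19\right) = 7 \left(-1\right) = -7$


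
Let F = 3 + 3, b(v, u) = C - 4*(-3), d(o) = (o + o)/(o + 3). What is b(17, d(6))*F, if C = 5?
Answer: 102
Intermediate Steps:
d(o) = 2*o/(3 + o) (d(o) = (2*o)/(3 + o) = 2*o/(3 + o))
b(v, u) = 17 (b(v, u) = 5 - 4*(-3) = 5 - 1*(-12) = 5 + 12 = 17)
F = 6
b(17, d(6))*F = 17*6 = 102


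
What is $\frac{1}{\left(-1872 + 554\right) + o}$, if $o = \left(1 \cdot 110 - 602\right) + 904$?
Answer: $- \frac{1}{906} \approx -0.0011038$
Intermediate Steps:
$o = 412$ ($o = \left(110 - 602\right) + 904 = -492 + 904 = 412$)
$\frac{1}{\left(-1872 + 554\right) + o} = \frac{1}{\left(-1872 + 554\right) + 412} = \frac{1}{-1318 + 412} = \frac{1}{-906} = - \frac{1}{906}$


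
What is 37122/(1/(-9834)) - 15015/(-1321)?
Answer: -482241270093/1321 ≈ -3.6506e+8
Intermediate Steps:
37122/(1/(-9834)) - 15015/(-1321) = 37122/(-1/9834) - 15015*(-1/1321) = 37122*(-9834) + 15015/1321 = -365057748 + 15015/1321 = -482241270093/1321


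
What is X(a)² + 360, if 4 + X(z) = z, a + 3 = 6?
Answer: 361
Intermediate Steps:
a = 3 (a = -3 + 6 = 3)
X(z) = -4 + z
X(a)² + 360 = (-4 + 3)² + 360 = (-1)² + 360 = 1 + 360 = 361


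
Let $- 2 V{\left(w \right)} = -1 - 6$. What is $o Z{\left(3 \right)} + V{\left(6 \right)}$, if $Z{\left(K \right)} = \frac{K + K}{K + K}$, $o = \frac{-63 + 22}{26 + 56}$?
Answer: $3$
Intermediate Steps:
$o = - \frac{1}{2}$ ($o = - \frac{41}{82} = \left(-41\right) \frac{1}{82} = - \frac{1}{2} \approx -0.5$)
$V{\left(w \right)} = \frac{7}{2}$ ($V{\left(w \right)} = - \frac{-1 - 6}{2} = \left(- \frac{1}{2}\right) \left(-7\right) = \frac{7}{2}$)
$Z{\left(K \right)} = 1$ ($Z{\left(K \right)} = \frac{2 K}{2 K} = 2 K \frac{1}{2 K} = 1$)
$o Z{\left(3 \right)} + V{\left(6 \right)} = \left(- \frac{1}{2}\right) 1 + \frac{7}{2} = - \frac{1}{2} + \frac{7}{2} = 3$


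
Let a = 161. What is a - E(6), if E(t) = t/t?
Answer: 160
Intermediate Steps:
E(t) = 1
a - E(6) = 161 - 1*1 = 161 - 1 = 160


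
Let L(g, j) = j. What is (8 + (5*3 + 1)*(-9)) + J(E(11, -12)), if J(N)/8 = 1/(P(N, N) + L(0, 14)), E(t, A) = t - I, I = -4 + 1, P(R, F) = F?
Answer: -950/7 ≈ -135.71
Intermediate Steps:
I = -3
E(t, A) = 3 + t (E(t, A) = t - 1*(-3) = t + 3 = 3 + t)
J(N) = 8/(14 + N) (J(N) = 8/(N + 14) = 8/(14 + N))
(8 + (5*3 + 1)*(-9)) + J(E(11, -12)) = (8 + (5*3 + 1)*(-9)) + 8/(14 + (3 + 11)) = (8 + (15 + 1)*(-9)) + 8/(14 + 14) = (8 + 16*(-9)) + 8/28 = (8 - 144) + 8*(1/28) = -136 + 2/7 = -950/7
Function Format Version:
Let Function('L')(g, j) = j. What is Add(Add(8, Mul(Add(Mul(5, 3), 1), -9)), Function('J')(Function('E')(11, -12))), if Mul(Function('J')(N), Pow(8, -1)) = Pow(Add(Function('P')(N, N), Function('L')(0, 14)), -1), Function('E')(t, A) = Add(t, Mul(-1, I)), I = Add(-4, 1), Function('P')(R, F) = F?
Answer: Rational(-950, 7) ≈ -135.71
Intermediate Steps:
I = -3
Function('E')(t, A) = Add(3, t) (Function('E')(t, A) = Add(t, Mul(-1, -3)) = Add(t, 3) = Add(3, t))
Function('J')(N) = Mul(8, Pow(Add(14, N), -1)) (Function('J')(N) = Mul(8, Pow(Add(N, 14), -1)) = Mul(8, Pow(Add(14, N), -1)))
Add(Add(8, Mul(Add(Mul(5, 3), 1), -9)), Function('J')(Function('E')(11, -12))) = Add(Add(8, Mul(Add(Mul(5, 3), 1), -9)), Mul(8, Pow(Add(14, Add(3, 11)), -1))) = Add(Add(8, Mul(Add(15, 1), -9)), Mul(8, Pow(Add(14, 14), -1))) = Add(Add(8, Mul(16, -9)), Mul(8, Pow(28, -1))) = Add(Add(8, -144), Mul(8, Rational(1, 28))) = Add(-136, Rational(2, 7)) = Rational(-950, 7)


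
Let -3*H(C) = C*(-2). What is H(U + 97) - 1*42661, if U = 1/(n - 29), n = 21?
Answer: -511157/12 ≈ -42596.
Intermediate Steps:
U = -⅛ (U = 1/(21 - 29) = 1/(-8) = -⅛ ≈ -0.12500)
H(C) = 2*C/3 (H(C) = -C*(-2)/3 = -(-2)*C/3 = 2*C/3)
H(U + 97) - 1*42661 = 2*(-⅛ + 97)/3 - 1*42661 = (⅔)*(775/8) - 42661 = 775/12 - 42661 = -511157/12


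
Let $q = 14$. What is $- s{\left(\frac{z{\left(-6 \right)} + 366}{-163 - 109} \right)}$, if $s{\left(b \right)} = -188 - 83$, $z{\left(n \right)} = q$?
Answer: $271$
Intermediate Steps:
$z{\left(n \right)} = 14$
$s{\left(b \right)} = -271$
$- s{\left(\frac{z{\left(-6 \right)} + 366}{-163 - 109} \right)} = \left(-1\right) \left(-271\right) = 271$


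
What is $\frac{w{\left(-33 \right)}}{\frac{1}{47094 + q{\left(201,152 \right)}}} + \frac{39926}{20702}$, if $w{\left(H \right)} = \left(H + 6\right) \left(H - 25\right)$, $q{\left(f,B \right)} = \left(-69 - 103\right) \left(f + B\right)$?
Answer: $- \frac{220808050289}{10351} \approx -2.1332 \cdot 10^{7}$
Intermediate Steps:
$q{\left(f,B \right)} = - 172 B - 172 f$ ($q{\left(f,B \right)} = - 172 \left(B + f\right) = - 172 B - 172 f$)
$w{\left(H \right)} = \left(-25 + H\right) \left(6 + H\right)$ ($w{\left(H \right)} = \left(6 + H\right) \left(-25 + H\right) = \left(-25 + H\right) \left(6 + H\right)$)
$\frac{w{\left(-33 \right)}}{\frac{1}{47094 + q{\left(201,152 \right)}}} + \frac{39926}{20702} = \frac{-150 + \left(-33\right)^{2} - -627}{\frac{1}{47094 - 60716}} + \frac{39926}{20702} = \frac{-150 + 1089 + 627}{\frac{1}{47094 - 60716}} + 39926 \cdot \frac{1}{20702} = \frac{1566}{\frac{1}{47094 - 60716}} + \frac{19963}{10351} = \frac{1566}{\frac{1}{-13622}} + \frac{19963}{10351} = \frac{1566}{- \frac{1}{13622}} + \frac{19963}{10351} = 1566 \left(-13622\right) + \frac{19963}{10351} = -21332052 + \frac{19963}{10351} = - \frac{220808050289}{10351}$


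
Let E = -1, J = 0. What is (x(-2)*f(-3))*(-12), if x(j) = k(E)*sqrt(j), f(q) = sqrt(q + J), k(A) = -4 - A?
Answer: -36*sqrt(6) ≈ -88.182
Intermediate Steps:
f(q) = sqrt(q) (f(q) = sqrt(q + 0) = sqrt(q))
x(j) = -3*sqrt(j) (x(j) = (-4 - 1*(-1))*sqrt(j) = (-4 + 1)*sqrt(j) = -3*sqrt(j))
(x(-2)*f(-3))*(-12) = ((-3*I*sqrt(2))*sqrt(-3))*(-12) = ((-3*I*sqrt(2))*(I*sqrt(3)))*(-12) = (3*sqrt(6))*(-12) = -36*sqrt(6)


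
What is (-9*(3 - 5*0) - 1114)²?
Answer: 1301881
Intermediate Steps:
(-9*(3 - 5*0) - 1114)² = (-9*(3 + 0) - 1114)² = (-9*3 - 1114)² = (-27 - 1114)² = (-1141)² = 1301881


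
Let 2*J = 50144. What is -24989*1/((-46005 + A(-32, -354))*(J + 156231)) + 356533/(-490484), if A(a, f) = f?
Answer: -176273929332145/242501803718004 ≈ -0.72690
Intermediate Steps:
J = 25072 (J = (½)*50144 = 25072)
-24989*1/((-46005 + A(-32, -354))*(J + 156231)) + 356533/(-490484) = -24989*1/((-46005 - 354)*(25072 + 156231)) + 356533/(-490484) = -24989/((-46359*181303)) + 356533*(-1/490484) = -24989/(-8405025777) - 356533/490484 = -24989*(-1/8405025777) - 356533/490484 = 24989/8405025777 - 356533/490484 = -176273929332145/242501803718004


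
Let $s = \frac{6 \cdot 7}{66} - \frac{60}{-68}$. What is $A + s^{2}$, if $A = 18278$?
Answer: $\frac{639244038}{34969} \approx 18280.0$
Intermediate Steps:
$s = \frac{284}{187}$ ($s = 42 \cdot \frac{1}{66} - - \frac{15}{17} = \frac{7}{11} + \frac{15}{17} = \frac{284}{187} \approx 1.5187$)
$A + s^{2} = 18278 + \left(\frac{284}{187}\right)^{2} = 18278 + \frac{80656}{34969} = \frac{639244038}{34969}$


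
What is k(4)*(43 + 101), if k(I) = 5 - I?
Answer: 144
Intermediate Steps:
k(4)*(43 + 101) = (5 - 1*4)*(43 + 101) = (5 - 4)*144 = 1*144 = 144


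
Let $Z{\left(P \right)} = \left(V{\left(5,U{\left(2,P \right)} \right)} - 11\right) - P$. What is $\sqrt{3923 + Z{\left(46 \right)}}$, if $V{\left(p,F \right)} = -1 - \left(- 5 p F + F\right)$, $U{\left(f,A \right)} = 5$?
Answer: $\sqrt{3985} \approx 63.127$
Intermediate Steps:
$V{\left(p,F \right)} = -1 - F + 5 F p$ ($V{\left(p,F \right)} = -1 - \left(- 5 F p + F\right) = -1 - \left(F - 5 F p\right) = -1 + \left(- F + 5 F p\right) = -1 - F + 5 F p$)
$Z{\left(P \right)} = 108 - P$ ($Z{\left(P \right)} = \left(\left(-1 - 5 + 5 \cdot 5 \cdot 5\right) - 11\right) - P = \left(\left(-1 - 5 + 125\right) - 11\right) - P = \left(119 - 11\right) - P = 108 - P$)
$\sqrt{3923 + Z{\left(46 \right)}} = \sqrt{3923 + \left(108 - 46\right)} = \sqrt{3923 + 62} = \sqrt{3985}$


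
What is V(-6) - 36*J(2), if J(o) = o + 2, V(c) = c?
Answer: -150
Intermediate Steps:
J(o) = 2 + o
V(-6) - 36*J(2) = -6 - 36*(2 + 2) = -6 - 36*4 = -6 - 144 = -150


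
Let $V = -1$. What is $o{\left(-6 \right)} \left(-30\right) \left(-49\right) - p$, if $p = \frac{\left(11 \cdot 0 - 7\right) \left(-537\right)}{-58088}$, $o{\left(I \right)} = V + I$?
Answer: $- \frac{597721761}{58088} \approx -10290.0$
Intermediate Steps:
$o{\left(I \right)} = -1 + I$
$p = - \frac{3759}{58088}$ ($p = \left(0 - 7\right) \left(-537\right) \left(- \frac{1}{58088}\right) = \left(-7\right) \left(-537\right) \left(- \frac{1}{58088}\right) = 3759 \left(- \frac{1}{58088}\right) = - \frac{3759}{58088} \approx -0.064712$)
$o{\left(-6 \right)} \left(-30\right) \left(-49\right) - p = \left(-1 - 6\right) \left(-30\right) \left(-49\right) - - \frac{3759}{58088} = \left(-7\right) \left(-30\right) \left(-49\right) + \frac{3759}{58088} = 210 \left(-49\right) + \frac{3759}{58088} = -10290 + \frac{3759}{58088} = - \frac{597721761}{58088}$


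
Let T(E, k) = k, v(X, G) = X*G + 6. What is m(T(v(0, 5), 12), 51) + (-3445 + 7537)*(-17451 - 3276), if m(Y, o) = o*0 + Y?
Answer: -84814872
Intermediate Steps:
v(X, G) = 6 + G*X (v(X, G) = G*X + 6 = 6 + G*X)
m(Y, o) = Y (m(Y, o) = 0 + Y = Y)
m(T(v(0, 5), 12), 51) + (-3445 + 7537)*(-17451 - 3276) = 12 + (-3445 + 7537)*(-17451 - 3276) = 12 + 4092*(-20727) = 12 - 84814884 = -84814872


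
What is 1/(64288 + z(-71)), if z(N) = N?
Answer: 1/64217 ≈ 1.5572e-5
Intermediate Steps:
1/(64288 + z(-71)) = 1/(64288 - 71) = 1/64217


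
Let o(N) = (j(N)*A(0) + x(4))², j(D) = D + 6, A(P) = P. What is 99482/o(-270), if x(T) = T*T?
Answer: 49741/128 ≈ 388.60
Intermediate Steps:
j(D) = 6 + D
x(T) = T²
o(N) = 256 (o(N) = ((6 + N)*0 + 4²)² = (0 + 16)² = 16² = 256)
99482/o(-270) = 99482/256 = 99482*(1/256) = 49741/128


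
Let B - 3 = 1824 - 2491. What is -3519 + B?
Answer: -4183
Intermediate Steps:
B = -664 (B = 3 + (1824 - 2491) = 3 - 667 = -664)
-3519 + B = -3519 - 664 = -4183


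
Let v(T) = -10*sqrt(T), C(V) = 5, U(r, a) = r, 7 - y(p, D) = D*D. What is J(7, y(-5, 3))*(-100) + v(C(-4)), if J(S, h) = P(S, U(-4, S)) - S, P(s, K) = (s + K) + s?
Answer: -300 - 10*sqrt(5) ≈ -322.36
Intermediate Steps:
y(p, D) = 7 - D**2 (y(p, D) = 7 - D*D = 7 - D**2)
P(s, K) = K + 2*s (P(s, K) = (K + s) + s = K + 2*s)
J(S, h) = -4 + S (J(S, h) = (-4 + 2*S) - S = -4 + S)
J(7, y(-5, 3))*(-100) + v(C(-4)) = (-4 + 7)*(-100) - 10*sqrt(5) = 3*(-100) - 10*sqrt(5) = -300 - 10*sqrt(5)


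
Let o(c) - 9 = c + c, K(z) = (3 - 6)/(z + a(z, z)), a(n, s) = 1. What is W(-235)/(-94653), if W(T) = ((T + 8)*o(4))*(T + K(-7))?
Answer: -1809871/189306 ≈ -9.5606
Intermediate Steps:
K(z) = -3/(1 + z) (K(z) = (3 - 6)/(z + 1) = -3/(1 + z))
o(c) = 9 + 2*c (o(c) = 9 + (c + c) = 9 + 2*c)
W(T) = (½ + T)*(136 + 17*T) (W(T) = ((T + 8)*(9 + 2*4))*(T - 3/(1 - 7)) = ((8 + T)*(9 + 8))*(T - 3/(-6)) = ((8 + T)*17)*(T - 3*(-⅙)) = (136 + 17*T)*(T + ½) = (136 + 17*T)*(½ + T) = (½ + T)*(136 + 17*T))
W(-235)/(-94653) = (68 + 17*(-235)² + (289/2)*(-235))/(-94653) = (68 + 17*55225 - 67915/2)*(-1/94653) = (68 + 938825 - 67915/2)*(-1/94653) = (1809871/2)*(-1/94653) = -1809871/189306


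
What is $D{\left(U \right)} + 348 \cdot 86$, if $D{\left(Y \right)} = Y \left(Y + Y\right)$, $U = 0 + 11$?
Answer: $30170$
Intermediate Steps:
$U = 11$
$D{\left(Y \right)} = 2 Y^{2}$ ($D{\left(Y \right)} = Y 2 Y = 2 Y^{2}$)
$D{\left(U \right)} + 348 \cdot 86 = 2 \cdot 11^{2} + 348 \cdot 86 = 2 \cdot 121 + 29928 = 242 + 29928 = 30170$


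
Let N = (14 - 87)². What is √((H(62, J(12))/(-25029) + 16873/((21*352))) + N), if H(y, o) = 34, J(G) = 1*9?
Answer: √15645699900027582/1713096 ≈ 73.016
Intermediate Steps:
J(G) = 9
N = 5329 (N = (-73)² = 5329)
√((H(62, J(12))/(-25029) + 16873/((21*352))) + N) = √((34/(-25029) + 16873/((21*352))) + 5329) = √((34*(-1/25029) + 16873/7392) + 5329) = √((-34/25029 + 16873*(1/7392)) + 5329) = √((-34/25029 + 16873/7392) + 5329) = √(140687663/61671456 + 5329) = √(328787876687/61671456) = √15645699900027582/1713096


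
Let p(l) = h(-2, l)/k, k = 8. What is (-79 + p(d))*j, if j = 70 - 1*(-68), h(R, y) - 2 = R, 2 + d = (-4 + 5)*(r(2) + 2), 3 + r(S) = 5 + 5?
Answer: -10902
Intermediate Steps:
r(S) = 7 (r(S) = -3 + (5 + 5) = -3 + 10 = 7)
d = 7 (d = -2 + (-4 + 5)*(7 + 2) = -2 + 1*9 = -2 + 9 = 7)
h(R, y) = 2 + R
j = 138 (j = 70 + 68 = 138)
p(l) = 0 (p(l) = (2 - 2)/8 = 0*(⅛) = 0)
(-79 + p(d))*j = (-79 + 0)*138 = -79*138 = -10902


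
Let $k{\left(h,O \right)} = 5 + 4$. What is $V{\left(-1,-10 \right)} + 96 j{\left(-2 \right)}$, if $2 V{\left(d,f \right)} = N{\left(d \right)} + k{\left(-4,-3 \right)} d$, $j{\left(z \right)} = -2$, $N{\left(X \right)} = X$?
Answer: $-197$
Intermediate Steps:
$k{\left(h,O \right)} = 9$
$V{\left(d,f \right)} = 5 d$ ($V{\left(d,f \right)} = \frac{d + 9 d}{2} = \frac{10 d}{2} = 5 d$)
$V{\left(-1,-10 \right)} + 96 j{\left(-2 \right)} = 5 \left(-1\right) + 96 \left(-2\right) = -5 - 192 = -197$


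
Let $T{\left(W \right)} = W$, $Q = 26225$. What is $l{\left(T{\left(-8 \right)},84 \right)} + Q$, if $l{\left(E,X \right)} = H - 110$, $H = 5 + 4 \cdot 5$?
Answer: $26140$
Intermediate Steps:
$H = 25$ ($H = 5 + 20 = 25$)
$l{\left(E,X \right)} = -85$ ($l{\left(E,X \right)} = 25 - 110 = -85$)
$l{\left(T{\left(-8 \right)},84 \right)} + Q = -85 + 26225 = 26140$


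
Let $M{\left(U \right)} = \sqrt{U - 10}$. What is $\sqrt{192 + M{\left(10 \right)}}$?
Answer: $8 \sqrt{3} \approx 13.856$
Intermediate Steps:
$M{\left(U \right)} = \sqrt{-10 + U}$
$\sqrt{192 + M{\left(10 \right)}} = \sqrt{192 + \sqrt{-10 + 10}} = \sqrt{192 + \sqrt{0}} = \sqrt{192 + 0} = \sqrt{192} = 8 \sqrt{3}$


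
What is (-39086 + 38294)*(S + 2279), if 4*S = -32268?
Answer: 4584096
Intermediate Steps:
S = -8067 (S = (¼)*(-32268) = -8067)
(-39086 + 38294)*(S + 2279) = (-39086 + 38294)*(-8067 + 2279) = -792*(-5788) = 4584096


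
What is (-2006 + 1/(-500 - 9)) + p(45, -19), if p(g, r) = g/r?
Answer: -19422950/9671 ≈ -2008.4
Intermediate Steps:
(-2006 + 1/(-500 - 9)) + p(45, -19) = (-2006 + 1/(-500 - 9)) + 45/(-19) = (-2006 + 1/(-509)) + 45*(-1/19) = (-2006 - 1/509) - 45/19 = -1021055/509 - 45/19 = -19422950/9671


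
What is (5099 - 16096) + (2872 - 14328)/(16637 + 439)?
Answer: -46949057/4269 ≈ -10998.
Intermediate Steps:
(5099 - 16096) + (2872 - 14328)/(16637 + 439) = -10997 - 11456/17076 = -10997 - 11456*1/17076 = -10997 - 2864/4269 = -46949057/4269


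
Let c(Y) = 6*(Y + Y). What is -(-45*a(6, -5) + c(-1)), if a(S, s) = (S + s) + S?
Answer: 327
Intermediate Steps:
a(S, s) = s + 2*S
c(Y) = 12*Y (c(Y) = 6*(2*Y) = 12*Y)
-(-45*a(6, -5) + c(-1)) = -(-45*(-5 + 2*6) + 12*(-1)) = -(-45*(-5 + 12) - 12) = -(-45*7 - 12) = -(-315 - 12) = -1*(-327) = 327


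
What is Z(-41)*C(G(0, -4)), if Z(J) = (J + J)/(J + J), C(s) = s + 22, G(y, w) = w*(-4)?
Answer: 38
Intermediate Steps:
G(y, w) = -4*w
C(s) = 22 + s
Z(J) = 1 (Z(J) = (2*J)/((2*J)) = (2*J)*(1/(2*J)) = 1)
Z(-41)*C(G(0, -4)) = 1*(22 - 4*(-4)) = 1*(22 + 16) = 1*38 = 38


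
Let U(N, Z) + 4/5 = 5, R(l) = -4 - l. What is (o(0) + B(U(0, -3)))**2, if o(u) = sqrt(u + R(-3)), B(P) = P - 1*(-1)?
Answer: 651/25 + 52*I/5 ≈ 26.04 + 10.4*I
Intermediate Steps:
U(N, Z) = 21/5 (U(N, Z) = -4/5 + 5 = 21/5)
B(P) = 1 + P (B(P) = P + 1 = 1 + P)
o(u) = sqrt(-1 + u) (o(u) = sqrt(u + (-4 - 1*(-3))) = sqrt(u + (-4 + 3)) = sqrt(u - 1) = sqrt(-1 + u))
(o(0) + B(U(0, -3)))**2 = (sqrt(-1 + 0) + (1 + 21/5))**2 = (sqrt(-1) + 26/5)**2 = (I + 26/5)**2 = (26/5 + I)**2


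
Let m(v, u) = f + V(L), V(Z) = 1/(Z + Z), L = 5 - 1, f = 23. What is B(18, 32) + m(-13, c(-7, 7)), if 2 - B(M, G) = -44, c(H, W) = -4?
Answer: 553/8 ≈ 69.125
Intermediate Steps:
L = 4
B(M, G) = 46 (B(M, G) = 2 - 1*(-44) = 2 + 44 = 46)
V(Z) = 1/(2*Z)
m(v, u) = 185/8 (m(v, u) = 23 + (1/2)/4 = 23 + (1/2)*(1/4) = 23 + 1/8 = 185/8)
B(18, 32) + m(-13, c(-7, 7)) = 46 + 185/8 = 553/8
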